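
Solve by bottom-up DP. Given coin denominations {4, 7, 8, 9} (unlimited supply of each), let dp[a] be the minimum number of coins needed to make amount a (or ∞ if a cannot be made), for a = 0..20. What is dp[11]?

 a  0  1  2  3  4  5  6  7  8  9 10 11 12 13 14 15 16 17 18 19 20
dp  0  -  -  -  1  -  -  1  1  1  -  2  2  2  2  2  2  2  2  3  3
(- denotes ∞ / unreachable)

2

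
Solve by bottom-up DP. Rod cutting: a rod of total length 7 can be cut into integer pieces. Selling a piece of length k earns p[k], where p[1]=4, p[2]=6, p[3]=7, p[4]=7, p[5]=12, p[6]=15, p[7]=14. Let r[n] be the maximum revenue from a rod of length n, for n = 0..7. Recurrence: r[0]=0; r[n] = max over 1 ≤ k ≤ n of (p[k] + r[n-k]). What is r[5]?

   n    0    1    2    3    4    5    6    7
r[n]    0    4    8   12   16   20   24   28

20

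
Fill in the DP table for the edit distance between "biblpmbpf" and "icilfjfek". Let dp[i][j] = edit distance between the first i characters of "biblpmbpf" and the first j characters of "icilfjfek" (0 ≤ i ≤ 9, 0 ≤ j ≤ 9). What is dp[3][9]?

   ''  i  c  i  l  f  j  f  e  k
''  0  1  2  3  4  5  6  7  8  9
 b  1  1  2  3  4  5  6  7  8  9
 i  2  1  2  2  3  4  5  6  7  8
 b  3  2  2  3  3  4  5  6  7  8
 l  4  3  3  3  3  4  5  6  7  8
 p  5  4  4  4  4  4  5  6  7  8
 m  6  5  5  5  5  5  5  6  7  8
 b  7  6  6  6  6  6  6  6  7  8
 p  8  7  7  7  7  7  7  7  7  8
 f  9  8  8  8  8  7  8  7  8  8

8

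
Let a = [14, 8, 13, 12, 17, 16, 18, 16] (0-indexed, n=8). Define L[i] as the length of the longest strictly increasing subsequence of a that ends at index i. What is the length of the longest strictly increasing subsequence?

4

   i    0    1    2    3    4    5    6    7
a[i]   14    8   13   12   17   16   18   16
L[i]    1    1    2    2    3    3    4    3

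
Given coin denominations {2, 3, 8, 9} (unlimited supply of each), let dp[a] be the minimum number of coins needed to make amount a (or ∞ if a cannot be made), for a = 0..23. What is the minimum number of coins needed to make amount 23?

4

 a  0  1  2  3  4  5  6  7  8  9 10 11 12 13 14 15 16 17 18 19 20 21 22 23
dp  0  -  1  1  2  2  2  3  1  1  2  2  2  3  3  3  2  2  2  3  3  3  4  4
(- denotes ∞ / unreachable)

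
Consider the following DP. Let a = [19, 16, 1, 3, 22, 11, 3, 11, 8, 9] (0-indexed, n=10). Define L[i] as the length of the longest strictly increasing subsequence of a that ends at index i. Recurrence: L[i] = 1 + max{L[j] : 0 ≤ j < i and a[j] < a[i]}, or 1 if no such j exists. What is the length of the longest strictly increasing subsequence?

4

   i    0    1    2    3    4    5    6    7    8    9
a[i]   19   16    1    3   22   11    3   11    8    9
L[i]    1    1    1    2    3    3    2    3    3    4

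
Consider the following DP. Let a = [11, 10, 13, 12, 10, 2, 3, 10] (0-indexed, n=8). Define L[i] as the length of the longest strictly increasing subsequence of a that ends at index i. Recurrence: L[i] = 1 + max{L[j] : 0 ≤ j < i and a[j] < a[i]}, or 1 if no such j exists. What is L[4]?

   i    0    1    2    3    4    5    6    7
a[i]   11   10   13   12   10    2    3   10
L[i]    1    1    2    2    1    1    2    3

1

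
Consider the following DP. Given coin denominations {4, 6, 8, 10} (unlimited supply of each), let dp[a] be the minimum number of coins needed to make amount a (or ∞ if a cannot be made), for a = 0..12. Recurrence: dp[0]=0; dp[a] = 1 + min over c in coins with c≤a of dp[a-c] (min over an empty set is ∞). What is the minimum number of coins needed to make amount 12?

2

 a  0  1  2  3  4  5  6  7  8  9 10 11 12
dp  0  -  -  -  1  -  1  -  1  -  1  -  2
(- denotes ∞ / unreachable)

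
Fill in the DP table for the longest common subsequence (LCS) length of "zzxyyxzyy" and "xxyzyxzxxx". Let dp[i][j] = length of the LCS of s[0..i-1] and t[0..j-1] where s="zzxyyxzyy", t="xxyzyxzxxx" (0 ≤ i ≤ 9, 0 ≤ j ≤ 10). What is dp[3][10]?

   ''  x  x  y  z  y  x  z  x  x  x
''  0  0  0  0  0  0  0  0  0  0  0
 z  0  0  0  0  1  1  1  1  1  1  1
 z  0  0  0  0  1  1  1  2  2  2  2
 x  0  1  1  1  1  1  2  2  3  3  3
 y  0  1  1  2  2  2  2  2  3  3  3
 y  0  1  1  2  2  3  3  3  3  3  3
 x  0  1  2  2  2  3  4  4  4  4  4
 z  0  1  2  2  3  3  4  5  5  5  5
 y  0  1  2  3  3  4  4  5  5  5  5
 y  0  1  2  3  3  4  4  5  5  5  5

3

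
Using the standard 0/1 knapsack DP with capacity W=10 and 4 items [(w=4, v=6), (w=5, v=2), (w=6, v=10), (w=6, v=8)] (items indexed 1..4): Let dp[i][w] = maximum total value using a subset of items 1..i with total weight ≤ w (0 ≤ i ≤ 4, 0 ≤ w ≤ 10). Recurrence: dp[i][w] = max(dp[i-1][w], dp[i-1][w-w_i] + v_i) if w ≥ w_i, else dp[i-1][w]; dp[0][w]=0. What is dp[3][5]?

i\w   0   1   2   3   4   5   6   7   8   9  10
  0   0   0   0   0   0   0   0   0   0   0   0
  1   0   0   0   0   6   6   6   6   6   6   6
  2   0   0   0   0   6   6   6   6   6   8   8
  3   0   0   0   0   6   6  10  10  10  10  16
  4   0   0   0   0   6   6  10  10  10  10  16

6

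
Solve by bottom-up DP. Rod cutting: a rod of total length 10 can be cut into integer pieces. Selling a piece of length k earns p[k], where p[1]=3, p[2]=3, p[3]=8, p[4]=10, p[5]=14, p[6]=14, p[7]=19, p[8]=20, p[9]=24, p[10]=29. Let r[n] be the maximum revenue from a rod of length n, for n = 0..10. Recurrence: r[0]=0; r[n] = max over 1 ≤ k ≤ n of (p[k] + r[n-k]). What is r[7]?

21

   n    0    1    2    3    4    5    6    7    8    9   10
r[n]    0    3    6    9   12   15   18   21   24   27   30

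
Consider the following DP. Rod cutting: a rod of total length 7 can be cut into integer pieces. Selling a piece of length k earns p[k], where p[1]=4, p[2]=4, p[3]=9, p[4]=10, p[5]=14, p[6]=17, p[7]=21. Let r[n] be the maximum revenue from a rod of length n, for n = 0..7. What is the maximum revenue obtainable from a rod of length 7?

28

   n    0    1    2    3    4    5    6    7
r[n]    0    4    8   12   16   20   24   28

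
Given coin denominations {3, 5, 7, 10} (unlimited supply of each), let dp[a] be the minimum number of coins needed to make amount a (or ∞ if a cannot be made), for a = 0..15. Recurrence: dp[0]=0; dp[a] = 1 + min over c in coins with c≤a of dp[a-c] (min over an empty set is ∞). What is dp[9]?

 a  0  1  2  3  4  5  6  7  8  9 10 11 12 13 14 15
dp  0  -  -  1  -  1  2  1  2  3  1  3  2  2  2  2
(- denotes ∞ / unreachable)

3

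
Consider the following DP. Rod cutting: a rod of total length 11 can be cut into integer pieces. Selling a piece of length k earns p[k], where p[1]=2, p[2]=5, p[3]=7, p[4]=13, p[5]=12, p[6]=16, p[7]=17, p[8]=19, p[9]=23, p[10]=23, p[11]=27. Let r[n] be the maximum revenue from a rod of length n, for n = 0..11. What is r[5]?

15

   n    0    1    2    3    4    5    6    7    8    9   10   11
r[n]    0    2    5    7   13   15   18   20   26   28   31   33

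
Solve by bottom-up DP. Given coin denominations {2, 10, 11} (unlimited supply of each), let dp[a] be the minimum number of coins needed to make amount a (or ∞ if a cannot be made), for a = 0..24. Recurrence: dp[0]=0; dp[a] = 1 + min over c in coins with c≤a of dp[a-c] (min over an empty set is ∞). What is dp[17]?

4

 a  0  1  2  3  4  5  6  7  8  9 10 11 12 13 14 15 16 17 18 19 20 21 22 23 24
dp  0  -  1  -  2  -  3  -  4  -  1  1  2  2  3  3  4  4  5  5  2  2  2  3  3
(- denotes ∞ / unreachable)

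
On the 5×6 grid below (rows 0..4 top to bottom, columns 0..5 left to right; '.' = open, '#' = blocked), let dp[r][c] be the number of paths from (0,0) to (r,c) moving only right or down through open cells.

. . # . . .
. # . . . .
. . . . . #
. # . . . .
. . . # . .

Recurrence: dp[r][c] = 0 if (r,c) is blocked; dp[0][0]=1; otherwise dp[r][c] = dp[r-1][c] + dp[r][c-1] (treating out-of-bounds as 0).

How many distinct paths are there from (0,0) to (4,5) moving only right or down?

r\c   0   1   2   3   4   5
  0   1   1   0   0   0   0
  1   1   0   0   0   0   0
  2   1   1   1   1   1   0
  3   1   0   1   2   3   3
  4   1   1   2   0   3   6

6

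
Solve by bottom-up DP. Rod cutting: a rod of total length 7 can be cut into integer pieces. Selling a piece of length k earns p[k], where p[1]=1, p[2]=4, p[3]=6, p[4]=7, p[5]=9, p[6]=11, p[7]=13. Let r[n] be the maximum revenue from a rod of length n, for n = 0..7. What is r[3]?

   n    0    1    2    3    4    5    6    7
r[n]    0    1    4    6    8   10   12   14

6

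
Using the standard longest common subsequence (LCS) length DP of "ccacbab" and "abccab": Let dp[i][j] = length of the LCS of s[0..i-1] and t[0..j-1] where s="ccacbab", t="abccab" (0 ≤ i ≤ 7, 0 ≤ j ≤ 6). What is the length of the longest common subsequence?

4

   ''  a  b  c  c  a  b
''  0  0  0  0  0  0  0
 c  0  0  0  1  1  1  1
 c  0  0  0  1  2  2  2
 a  0  1  1  1  2  3  3
 c  0  1  1  2  2  3  3
 b  0  1  2  2  2  3  4
 a  0  1  2  2  2  3  4
 b  0  1  2  2  2  3  4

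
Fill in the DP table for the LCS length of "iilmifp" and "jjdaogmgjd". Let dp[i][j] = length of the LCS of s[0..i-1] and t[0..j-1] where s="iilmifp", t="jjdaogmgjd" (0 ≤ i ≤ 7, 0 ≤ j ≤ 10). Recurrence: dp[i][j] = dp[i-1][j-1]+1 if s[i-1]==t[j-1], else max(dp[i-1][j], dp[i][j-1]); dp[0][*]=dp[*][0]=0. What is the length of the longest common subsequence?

1

   ''  j  j  d  a  o  g  m  g  j  d
''  0  0  0  0  0  0  0  0  0  0  0
 i  0  0  0  0  0  0  0  0  0  0  0
 i  0  0  0  0  0  0  0  0  0  0  0
 l  0  0  0  0  0  0  0  0  0  0  0
 m  0  0  0  0  0  0  0  1  1  1  1
 i  0  0  0  0  0  0  0  1  1  1  1
 f  0  0  0  0  0  0  0  1  1  1  1
 p  0  0  0  0  0  0  0  1  1  1  1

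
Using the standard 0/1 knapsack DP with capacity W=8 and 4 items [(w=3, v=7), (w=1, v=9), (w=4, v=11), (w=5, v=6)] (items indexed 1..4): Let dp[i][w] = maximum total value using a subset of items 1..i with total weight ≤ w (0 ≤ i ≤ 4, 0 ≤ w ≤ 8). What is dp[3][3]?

9

i\w   0   1   2   3   4   5   6   7   8
  0   0   0   0   0   0   0   0   0   0
  1   0   0   0   7   7   7   7   7   7
  2   0   9   9   9  16  16  16  16  16
  3   0   9   9   9  16  20  20  20  27
  4   0   9   9   9  16  20  20  20  27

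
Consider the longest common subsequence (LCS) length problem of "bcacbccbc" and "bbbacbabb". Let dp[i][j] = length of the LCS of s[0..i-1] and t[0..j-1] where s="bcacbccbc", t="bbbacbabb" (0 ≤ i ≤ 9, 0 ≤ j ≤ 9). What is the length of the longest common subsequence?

   ''  b  b  b  a  c  b  a  b  b
''  0  0  0  0  0  0  0  0  0  0
 b  0  1  1  1  1  1  1  1  1  1
 c  0  1  1  1  1  2  2  2  2  2
 a  0  1  1  1  2  2  2  3  3  3
 c  0  1  1  1  2  3  3  3  3  3
 b  0  1  2  2  2  3  4  4  4  4
 c  0  1  2  2  2  3  4  4  4  4
 c  0  1  2  2  2  3  4  4  4  4
 b  0  1  2  3  3  3  4  4  5  5
 c  0  1  2  3  3  4  4  4  5  5

5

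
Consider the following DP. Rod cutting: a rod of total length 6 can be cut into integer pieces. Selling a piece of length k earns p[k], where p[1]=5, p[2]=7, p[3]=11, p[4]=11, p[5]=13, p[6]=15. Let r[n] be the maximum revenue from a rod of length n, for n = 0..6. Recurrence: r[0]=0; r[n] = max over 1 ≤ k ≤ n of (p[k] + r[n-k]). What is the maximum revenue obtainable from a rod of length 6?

   n    0    1    2    3    4    5    6
r[n]    0    5   10   15   20   25   30

30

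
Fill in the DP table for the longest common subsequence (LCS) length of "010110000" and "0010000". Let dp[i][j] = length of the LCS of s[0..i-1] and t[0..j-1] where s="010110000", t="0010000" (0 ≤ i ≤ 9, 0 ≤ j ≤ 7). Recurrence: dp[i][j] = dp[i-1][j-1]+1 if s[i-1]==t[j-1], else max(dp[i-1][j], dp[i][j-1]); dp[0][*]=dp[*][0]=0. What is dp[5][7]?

3

   ''  0  0  1  0  0  0  0
''  0  0  0  0  0  0  0  0
 0  0  1  1  1  1  1  1  1
 1  0  1  1  2  2  2  2  2
 0  0  1  2  2  3  3  3  3
 1  0  1  2  3  3  3  3  3
 1  0  1  2  3  3  3  3  3
 0  0  1  2  3  4  4  4  4
 0  0  1  2  3  4  5  5  5
 0  0  1  2  3  4  5  6  6
 0  0  1  2  3  4  5  6  7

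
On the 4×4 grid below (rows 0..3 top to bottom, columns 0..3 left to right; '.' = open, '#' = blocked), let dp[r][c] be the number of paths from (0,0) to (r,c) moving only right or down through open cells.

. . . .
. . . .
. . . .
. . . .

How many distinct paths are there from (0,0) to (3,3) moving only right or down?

r\c   0   1   2   3
  0   1   1   1   1
  1   1   2   3   4
  2   1   3   6  10
  3   1   4  10  20

20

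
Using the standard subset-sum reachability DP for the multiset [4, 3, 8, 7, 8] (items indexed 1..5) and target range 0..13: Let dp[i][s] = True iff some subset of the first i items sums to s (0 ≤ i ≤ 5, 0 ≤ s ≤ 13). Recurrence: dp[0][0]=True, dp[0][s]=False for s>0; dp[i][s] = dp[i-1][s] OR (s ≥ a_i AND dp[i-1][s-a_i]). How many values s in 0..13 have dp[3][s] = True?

i\s   0   1   2   3   4   5   6   7   8   9  10  11  12  13
  0   T   F   F   F   F   F   F   F   F   F   F   F   F   F
  1   T   F   F   F   T   F   F   F   F   F   F   F   F   F
  2   T   F   F   T   T   F   F   T   F   F   F   F   F   F
  3   T   F   F   T   T   F   F   T   T   F   F   T   T   F
  4   T   F   F   T   T   F   F   T   T   F   T   T   T   F
  5   T   F   F   T   T   F   F   T   T   F   T   T   T   F

7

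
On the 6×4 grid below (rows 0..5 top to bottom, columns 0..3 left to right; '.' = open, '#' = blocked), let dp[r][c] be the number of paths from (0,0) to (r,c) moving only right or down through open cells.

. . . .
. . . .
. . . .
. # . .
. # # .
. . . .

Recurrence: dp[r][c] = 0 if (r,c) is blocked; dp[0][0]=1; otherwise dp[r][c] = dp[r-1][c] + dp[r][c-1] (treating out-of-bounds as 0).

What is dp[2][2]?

r\c   0   1   2   3
  0   1   1   1   1
  1   1   2   3   4
  2   1   3   6  10
  3   1   0   6  16
  4   1   0   0  16
  5   1   1   1  17

6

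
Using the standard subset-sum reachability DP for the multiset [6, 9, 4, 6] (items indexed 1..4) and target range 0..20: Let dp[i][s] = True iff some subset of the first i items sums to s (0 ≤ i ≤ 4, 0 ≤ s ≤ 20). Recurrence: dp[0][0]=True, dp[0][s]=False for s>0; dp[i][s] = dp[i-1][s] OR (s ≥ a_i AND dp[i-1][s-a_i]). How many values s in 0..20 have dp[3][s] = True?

8

i\s   0   1   2   3   4   5   6   7   8   9  10  11  12  13  14  15  16  17  18  19  20
  0   T   F   F   F   F   F   F   F   F   F   F   F   F   F   F   F   F   F   F   F   F
  1   T   F   F   F   F   F   T   F   F   F   F   F   F   F   F   F   F   F   F   F   F
  2   T   F   F   F   F   F   T   F   F   T   F   F   F   F   F   T   F   F   F   F   F
  3   T   F   F   F   T   F   T   F   F   T   T   F   F   T   F   T   F   F   F   T   F
  4   T   F   F   F   T   F   T   F   F   T   T   F   T   T   F   T   T   F   F   T   F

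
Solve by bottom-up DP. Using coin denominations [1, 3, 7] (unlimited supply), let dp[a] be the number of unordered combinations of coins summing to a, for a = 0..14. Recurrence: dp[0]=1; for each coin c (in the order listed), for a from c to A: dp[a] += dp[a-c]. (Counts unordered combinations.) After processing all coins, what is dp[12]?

after  coin     0     1     2     3     4     5     6     7     8     9    10    11    12    13    14
          1     1     1     1     1     1     1     1     1     1     1     1     1     1     1     1
          3     1     1     1     2     2     2     3     3     3     4     4     4     5     5     5
          7     1     1     1     2     2     2     3     4     4     5     6     6     7     8     9

7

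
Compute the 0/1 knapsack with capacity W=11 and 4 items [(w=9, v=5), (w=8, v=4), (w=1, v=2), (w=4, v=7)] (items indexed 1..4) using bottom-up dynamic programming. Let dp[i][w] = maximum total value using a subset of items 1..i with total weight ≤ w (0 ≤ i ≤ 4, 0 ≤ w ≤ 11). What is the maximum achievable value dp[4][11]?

i\w   0   1   2   3   4   5   6   7   8   9  10  11
  0   0   0   0   0   0   0   0   0   0   0   0   0
  1   0   0   0   0   0   0   0   0   0   5   5   5
  2   0   0   0   0   0   0   0   0   4   5   5   5
  3   0   2   2   2   2   2   2   2   4   6   7   7
  4   0   2   2   2   7   9   9   9   9   9   9   9

9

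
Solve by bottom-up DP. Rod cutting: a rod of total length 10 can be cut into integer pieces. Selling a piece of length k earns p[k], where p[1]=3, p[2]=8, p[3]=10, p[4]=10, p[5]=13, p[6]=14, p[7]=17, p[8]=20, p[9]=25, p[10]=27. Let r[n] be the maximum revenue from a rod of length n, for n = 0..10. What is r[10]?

40

   n    0    1    2    3    4    5    6    7    8    9   10
r[n]    0    3    8   11   16   19   24   27   32   35   40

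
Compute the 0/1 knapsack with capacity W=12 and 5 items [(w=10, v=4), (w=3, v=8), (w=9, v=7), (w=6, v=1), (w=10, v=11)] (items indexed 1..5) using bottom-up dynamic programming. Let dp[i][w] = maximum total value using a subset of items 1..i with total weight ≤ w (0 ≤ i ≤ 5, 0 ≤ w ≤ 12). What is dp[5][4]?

8

i\w   0   1   2   3   4   5   6   7   8   9  10  11  12
  0   0   0   0   0   0   0   0   0   0   0   0   0   0
  1   0   0   0   0   0   0   0   0   0   0   4   4   4
  2   0   0   0   8   8   8   8   8   8   8   8   8   8
  3   0   0   0   8   8   8   8   8   8   8   8   8  15
  4   0   0   0   8   8   8   8   8   8   9   9   9  15
  5   0   0   0   8   8   8   8   8   8   9  11  11  15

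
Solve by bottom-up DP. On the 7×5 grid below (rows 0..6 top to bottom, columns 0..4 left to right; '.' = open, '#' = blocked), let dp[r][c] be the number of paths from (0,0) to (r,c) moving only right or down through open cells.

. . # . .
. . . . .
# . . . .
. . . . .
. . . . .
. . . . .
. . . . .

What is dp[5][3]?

30

r\c   0   1   2   3   4
  0   1   1   0   0   0
  1   1   2   2   2   2
  2   0   2   4   6   8
  3   0   2   6  12  20
  4   0   2   8  20  40
  5   0   2  10  30  70
  6   0   2  12  42 112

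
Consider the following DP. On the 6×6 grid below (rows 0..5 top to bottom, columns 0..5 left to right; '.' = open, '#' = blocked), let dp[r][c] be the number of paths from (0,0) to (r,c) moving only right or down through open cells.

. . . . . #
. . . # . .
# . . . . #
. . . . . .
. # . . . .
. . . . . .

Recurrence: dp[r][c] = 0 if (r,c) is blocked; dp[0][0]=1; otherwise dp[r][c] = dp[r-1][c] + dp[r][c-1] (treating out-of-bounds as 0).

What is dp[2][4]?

6

r\c   0   1   2   3   4   5
  0   1   1   1   1   1   0
  1   1   2   3   0   1   1
  2   0   2   5   5   6   0
  3   0   2   7  12  18  18
  4   0   0   7  19  37  55
  5   0   0   7  26  63 118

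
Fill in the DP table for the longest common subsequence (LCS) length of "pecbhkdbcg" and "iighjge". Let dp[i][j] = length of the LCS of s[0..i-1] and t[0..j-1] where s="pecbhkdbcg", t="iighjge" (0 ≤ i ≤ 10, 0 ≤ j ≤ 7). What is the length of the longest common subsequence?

   ''  i  i  g  h  j  g  e
''  0  0  0  0  0  0  0  0
 p  0  0  0  0  0  0  0  0
 e  0  0  0  0  0  0  0  1
 c  0  0  0  0  0  0  0  1
 b  0  0  0  0  0  0  0  1
 h  0  0  0  0  1  1  1  1
 k  0  0  0  0  1  1  1  1
 d  0  0  0  0  1  1  1  1
 b  0  0  0  0  1  1  1  1
 c  0  0  0  0  1  1  1  1
 g  0  0  0  1  1  1  2  2

2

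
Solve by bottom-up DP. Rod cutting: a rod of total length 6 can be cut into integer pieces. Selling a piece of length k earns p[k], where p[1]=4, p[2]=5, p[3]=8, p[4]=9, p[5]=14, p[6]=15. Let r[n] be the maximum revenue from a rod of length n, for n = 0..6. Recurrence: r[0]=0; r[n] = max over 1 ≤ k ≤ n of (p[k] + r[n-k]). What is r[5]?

20

   n    0    1    2    3    4    5    6
r[n]    0    4    8   12   16   20   24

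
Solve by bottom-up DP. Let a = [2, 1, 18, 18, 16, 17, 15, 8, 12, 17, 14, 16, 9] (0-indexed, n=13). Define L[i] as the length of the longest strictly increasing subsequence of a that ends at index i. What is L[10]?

4

   i    0    1    2    3    4    5    6    7    8    9   10   11   12
a[i]    2    1   18   18   16   17   15    8   12   17   14   16    9
L[i]    1    1    2    2    2    3    2    2    3    4    4    5    3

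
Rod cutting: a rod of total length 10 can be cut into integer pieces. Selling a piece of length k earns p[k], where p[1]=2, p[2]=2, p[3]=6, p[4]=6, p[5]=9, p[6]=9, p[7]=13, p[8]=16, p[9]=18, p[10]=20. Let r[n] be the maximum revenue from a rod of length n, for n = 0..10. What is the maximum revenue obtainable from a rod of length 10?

20

   n    0    1    2    3    4    5    6    7    8    9   10
r[n]    0    2    4    6    8   10   12   14   16   18   20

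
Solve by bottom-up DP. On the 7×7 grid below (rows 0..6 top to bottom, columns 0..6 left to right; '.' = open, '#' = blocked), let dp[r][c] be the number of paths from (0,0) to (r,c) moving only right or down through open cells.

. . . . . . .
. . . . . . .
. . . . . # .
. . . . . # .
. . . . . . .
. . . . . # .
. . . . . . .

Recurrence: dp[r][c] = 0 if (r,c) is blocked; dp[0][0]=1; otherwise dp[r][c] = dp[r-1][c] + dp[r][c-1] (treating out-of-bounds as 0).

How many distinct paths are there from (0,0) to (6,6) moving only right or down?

r\c   0   1   2   3   4   5   6
  0   1   1   1   1   1   1   1
  1   1   2   3   4   5   6   7
  2   1   3   6  10  15   0   7
  3   1   4  10  20  35   0   7
  4   1   5  15  35  70  70  77
  5   1   6  21  56 126   0  77
  6   1   7  28  84 210 210 287

287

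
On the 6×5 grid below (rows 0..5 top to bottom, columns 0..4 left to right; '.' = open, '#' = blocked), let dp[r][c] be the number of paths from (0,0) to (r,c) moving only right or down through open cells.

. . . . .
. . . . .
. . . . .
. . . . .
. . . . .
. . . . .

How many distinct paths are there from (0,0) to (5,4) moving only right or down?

126

r\c   0   1   2   3   4
  0   1   1   1   1   1
  1   1   2   3   4   5
  2   1   3   6  10  15
  3   1   4  10  20  35
  4   1   5  15  35  70
  5   1   6  21  56 126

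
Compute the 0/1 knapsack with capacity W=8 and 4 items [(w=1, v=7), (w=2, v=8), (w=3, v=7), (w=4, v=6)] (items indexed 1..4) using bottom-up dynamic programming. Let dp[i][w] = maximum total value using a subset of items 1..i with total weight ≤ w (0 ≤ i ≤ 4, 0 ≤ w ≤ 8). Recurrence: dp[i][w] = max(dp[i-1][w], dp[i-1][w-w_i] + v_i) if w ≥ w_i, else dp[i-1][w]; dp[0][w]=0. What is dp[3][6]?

i\w   0   1   2   3   4   5   6   7   8
  0   0   0   0   0   0   0   0   0   0
  1   0   7   7   7   7   7   7   7   7
  2   0   7   8  15  15  15  15  15  15
  3   0   7   8  15  15  15  22  22  22
  4   0   7   8  15  15  15  22  22  22

22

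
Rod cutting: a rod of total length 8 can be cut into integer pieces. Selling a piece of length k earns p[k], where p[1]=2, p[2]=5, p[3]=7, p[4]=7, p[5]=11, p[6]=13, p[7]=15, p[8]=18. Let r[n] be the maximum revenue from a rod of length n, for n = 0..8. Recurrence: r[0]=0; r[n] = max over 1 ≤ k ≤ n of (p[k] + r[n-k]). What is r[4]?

10

   n    0    1    2    3    4    5    6    7    8
r[n]    0    2    5    7   10   12   15   17   20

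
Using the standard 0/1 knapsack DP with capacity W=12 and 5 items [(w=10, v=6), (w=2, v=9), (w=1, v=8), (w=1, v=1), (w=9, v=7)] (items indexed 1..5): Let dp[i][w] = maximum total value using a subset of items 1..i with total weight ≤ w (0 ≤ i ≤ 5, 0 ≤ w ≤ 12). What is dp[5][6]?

i\w   0   1   2   3   4   5   6   7   8   9  10  11  12
  0   0   0   0   0   0   0   0   0   0   0   0   0   0
  1   0   0   0   0   0   0   0   0   0   0   6   6   6
  2   0   0   9   9   9   9   9   9   9   9   9   9  15
  3   0   8   9  17  17  17  17  17  17  17  17  17  17
  4   0   8   9  17  18  18  18  18  18  18  18  18  18
  5   0   8   9  17  18  18  18  18  18  18  18  18  24

18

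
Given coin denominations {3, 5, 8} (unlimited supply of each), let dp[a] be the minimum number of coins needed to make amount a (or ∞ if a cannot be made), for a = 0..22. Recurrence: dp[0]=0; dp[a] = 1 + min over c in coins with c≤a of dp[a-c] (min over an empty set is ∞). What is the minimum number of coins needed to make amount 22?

 a  0  1  2  3  4  5  6  7  8  9 10 11 12 13 14 15 16 17 18 19 20 21 22
dp  0  -  -  1  -  1  2  -  1  3  2  2  4  2  3  3  2  4  3  3  4  3  4
(- denotes ∞ / unreachable)

4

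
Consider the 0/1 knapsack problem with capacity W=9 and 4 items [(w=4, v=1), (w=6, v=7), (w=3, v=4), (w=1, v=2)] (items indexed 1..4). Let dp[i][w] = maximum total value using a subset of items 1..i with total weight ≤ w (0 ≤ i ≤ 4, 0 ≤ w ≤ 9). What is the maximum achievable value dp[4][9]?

i\w   0   1   2   3   4   5   6   7   8   9
  0   0   0   0   0   0   0   0   0   0   0
  1   0   0   0   0   1   1   1   1   1   1
  2   0   0   0   0   1   1   7   7   7   7
  3   0   0   0   4   4   4   7   7   7  11
  4   0   2   2   4   6   6   7   9   9  11

11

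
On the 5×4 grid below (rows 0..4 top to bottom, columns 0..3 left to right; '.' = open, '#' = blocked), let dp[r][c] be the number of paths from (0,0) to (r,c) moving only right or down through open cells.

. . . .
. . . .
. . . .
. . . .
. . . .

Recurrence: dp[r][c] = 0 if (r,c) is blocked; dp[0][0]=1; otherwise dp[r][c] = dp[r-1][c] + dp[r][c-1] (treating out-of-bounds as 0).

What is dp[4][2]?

15

r\c   0   1   2   3
  0   1   1   1   1
  1   1   2   3   4
  2   1   3   6  10
  3   1   4  10  20
  4   1   5  15  35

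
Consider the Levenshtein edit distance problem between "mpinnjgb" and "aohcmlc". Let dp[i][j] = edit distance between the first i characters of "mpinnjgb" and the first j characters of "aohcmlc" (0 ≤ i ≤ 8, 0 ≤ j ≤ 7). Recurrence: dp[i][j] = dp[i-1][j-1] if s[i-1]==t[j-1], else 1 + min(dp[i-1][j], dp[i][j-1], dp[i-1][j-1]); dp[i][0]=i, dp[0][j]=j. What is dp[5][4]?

   ''  a  o  h  c  m  l  c
''  0  1  2  3  4  5  6  7
 m  1  1  2  3  4  4  5  6
 p  2  2  2  3  4  5  5  6
 i  3  3  3  3  4  5  6  6
 n  4  4  4  4  4  5  6  7
 n  5  5  5  5  5  5  6  7
 j  6  6  6  6  6  6  6  7
 g  7  7  7  7  7  7  7  7
 b  8  8  8  8  8  8  8  8

5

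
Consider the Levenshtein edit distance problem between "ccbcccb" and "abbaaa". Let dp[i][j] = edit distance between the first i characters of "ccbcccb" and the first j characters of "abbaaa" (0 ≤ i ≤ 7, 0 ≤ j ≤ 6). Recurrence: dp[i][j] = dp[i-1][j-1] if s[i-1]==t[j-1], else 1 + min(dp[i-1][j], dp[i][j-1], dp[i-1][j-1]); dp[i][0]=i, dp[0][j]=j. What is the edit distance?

6

   ''  a  b  b  a  a  a
''  0  1  2  3  4  5  6
 c  1  1  2  3  4  5  6
 c  2  2  2  3  4  5  6
 b  3  3  2  2  3  4  5
 c  4  4  3  3  3  4  5
 c  5  5  4  4  4  4  5
 c  6  6  5  5  5  5  5
 b  7  7  6  5  6  6  6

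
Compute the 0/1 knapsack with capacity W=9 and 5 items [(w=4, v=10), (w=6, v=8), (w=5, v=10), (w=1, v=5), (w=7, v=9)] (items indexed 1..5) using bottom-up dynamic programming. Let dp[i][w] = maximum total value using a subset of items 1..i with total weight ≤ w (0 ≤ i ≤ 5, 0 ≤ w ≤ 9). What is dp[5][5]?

i\w   0   1   2   3   4   5   6   7   8   9
  0   0   0   0   0   0   0   0   0   0   0
  1   0   0   0   0  10  10  10  10  10  10
  2   0   0   0   0  10  10  10  10  10  10
  3   0   0   0   0  10  10  10  10  10  20
  4   0   5   5   5  10  15  15  15  15  20
  5   0   5   5   5  10  15  15  15  15  20

15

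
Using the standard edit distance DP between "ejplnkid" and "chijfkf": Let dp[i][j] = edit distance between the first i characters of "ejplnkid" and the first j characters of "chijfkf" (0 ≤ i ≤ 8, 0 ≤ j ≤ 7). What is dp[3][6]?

   ''  c  h  i  j  f  k  f
''  0  1  2  3  4  5  6  7
 e  1  1  2  3  4  5  6  7
 j  2  2  2  3  3  4  5  6
 p  3  3  3  3  4  4  5  6
 l  4  4  4  4  4  5  5  6
 n  5  5  5  5  5  5  6  6
 k  6  6  6  6  6  6  5  6
 i  7  7  7  6  7  7  6  6
 d  8  8  8  7  7  8  7  7

5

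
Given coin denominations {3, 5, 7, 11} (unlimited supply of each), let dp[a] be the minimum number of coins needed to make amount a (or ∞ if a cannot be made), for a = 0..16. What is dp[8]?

 a  0  1  2  3  4  5  6  7  8  9 10 11 12 13 14 15 16
dp  0  -  -  1  -  1  2  1  2  3  2  1  2  3  2  3  2
(- denotes ∞ / unreachable)

2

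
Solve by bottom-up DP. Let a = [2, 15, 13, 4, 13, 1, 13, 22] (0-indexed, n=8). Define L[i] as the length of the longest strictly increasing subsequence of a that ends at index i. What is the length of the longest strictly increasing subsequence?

4

   i    0    1    2    3    4    5    6    7
a[i]    2   15   13    4   13    1   13   22
L[i]    1    2    2    2    3    1    3    4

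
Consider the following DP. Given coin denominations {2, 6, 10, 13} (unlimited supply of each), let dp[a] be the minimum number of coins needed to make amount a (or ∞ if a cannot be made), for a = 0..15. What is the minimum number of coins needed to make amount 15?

 a  0  1  2  3  4  5  6  7  8  9 10 11 12 13 14 15
dp  0  -  1  -  2  -  1  -  2  -  1  -  2  1  3  2
(- denotes ∞ / unreachable)

2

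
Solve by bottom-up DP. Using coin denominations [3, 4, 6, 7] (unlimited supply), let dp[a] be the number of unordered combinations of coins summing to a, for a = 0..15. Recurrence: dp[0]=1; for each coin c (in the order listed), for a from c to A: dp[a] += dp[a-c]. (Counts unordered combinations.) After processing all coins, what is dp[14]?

after  coin     0     1     2     3     4     5     6     7     8     9    10    11    12    13    14    15
          3     1     0     0     1     0     0     1     0     0     1     0     0     1     0     0     1
          4     1     0     0     1     1     0     1     1     1     1     1     1     2     1     1     2
          6     1     0     0     1     1     0     2     1     1     2     2     1     4     2     2     4
          7     1     0     0     1     1     0     2     2     1     2     3     2     4     4     4     5

4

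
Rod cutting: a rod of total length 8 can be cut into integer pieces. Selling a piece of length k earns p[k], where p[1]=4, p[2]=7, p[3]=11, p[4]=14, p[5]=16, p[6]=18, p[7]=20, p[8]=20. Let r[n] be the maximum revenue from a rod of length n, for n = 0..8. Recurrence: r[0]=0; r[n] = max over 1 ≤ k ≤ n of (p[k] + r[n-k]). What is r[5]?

   n    0    1    2    3    4    5    6    7    8
r[n]    0    4    8   12   16   20   24   28   32

20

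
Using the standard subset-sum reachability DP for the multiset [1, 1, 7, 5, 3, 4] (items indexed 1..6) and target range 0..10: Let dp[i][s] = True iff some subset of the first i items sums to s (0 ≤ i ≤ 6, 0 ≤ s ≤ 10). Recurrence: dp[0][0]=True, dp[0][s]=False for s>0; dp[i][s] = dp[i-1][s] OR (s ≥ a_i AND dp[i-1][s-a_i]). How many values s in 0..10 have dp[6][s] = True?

i\s   0   1   2   3   4   5   6   7   8   9  10
  0   T   F   F   F   F   F   F   F   F   F   F
  1   T   T   F   F   F   F   F   F   F   F   F
  2   T   T   T   F   F   F   F   F   F   F   F
  3   T   T   T   F   F   F   F   T   T   T   F
  4   T   T   T   F   F   T   T   T   T   T   F
  5   T   T   T   T   T   T   T   T   T   T   T
  6   T   T   T   T   T   T   T   T   T   T   T

11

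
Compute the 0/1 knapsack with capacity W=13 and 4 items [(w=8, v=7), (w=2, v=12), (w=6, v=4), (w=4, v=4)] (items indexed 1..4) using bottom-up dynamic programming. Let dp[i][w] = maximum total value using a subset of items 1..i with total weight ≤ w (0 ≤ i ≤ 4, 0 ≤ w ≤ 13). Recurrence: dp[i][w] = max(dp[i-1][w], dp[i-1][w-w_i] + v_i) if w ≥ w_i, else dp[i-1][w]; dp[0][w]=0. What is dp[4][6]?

16

i\w   0   1   2   3   4   5   6   7   8   9  10  11  12  13
  0   0   0   0   0   0   0   0   0   0   0   0   0   0   0
  1   0   0   0   0   0   0   0   0   7   7   7   7   7   7
  2   0   0  12  12  12  12  12  12  12  12  19  19  19  19
  3   0   0  12  12  12  12  12  12  16  16  19  19  19  19
  4   0   0  12  12  12  12  16  16  16  16  19  19  20  20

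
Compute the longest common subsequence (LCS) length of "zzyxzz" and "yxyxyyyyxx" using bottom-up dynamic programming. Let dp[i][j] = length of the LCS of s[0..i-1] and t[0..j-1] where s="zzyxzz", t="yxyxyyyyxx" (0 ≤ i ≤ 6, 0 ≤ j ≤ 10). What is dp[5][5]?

2

   ''  y  x  y  x  y  y  y  y  x  x
''  0  0  0  0  0  0  0  0  0  0  0
 z  0  0  0  0  0  0  0  0  0  0  0
 z  0  0  0  0  0  0  0  0  0  0  0
 y  0  1  1  1  1  1  1  1  1  1  1
 x  0  1  2  2  2  2  2  2  2  2  2
 z  0  1  2  2  2  2  2  2  2  2  2
 z  0  1  2  2  2  2  2  2  2  2  2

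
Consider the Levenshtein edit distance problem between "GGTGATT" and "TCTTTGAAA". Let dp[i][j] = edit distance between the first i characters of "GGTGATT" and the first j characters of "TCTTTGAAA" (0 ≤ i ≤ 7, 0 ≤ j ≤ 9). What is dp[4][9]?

7

   ''  T  C  T  T  T  G  A  A  A
''  0  1  2  3  4  5  6  7  8  9
 G  1  1  2  3  4  5  5  6  7  8
 G  2  2  2  3  4  5  5  6  7  8
 T  3  2  3  2  3  4  5  6  7  8
 G  4  3  3  3  3  4  4  5  6  7
 A  5  4  4  4  4  4  5  4  5  6
 T  6  5  5  4  4  4  5  5  5  6
 T  7  6  6  5  4  4  5  6  6  6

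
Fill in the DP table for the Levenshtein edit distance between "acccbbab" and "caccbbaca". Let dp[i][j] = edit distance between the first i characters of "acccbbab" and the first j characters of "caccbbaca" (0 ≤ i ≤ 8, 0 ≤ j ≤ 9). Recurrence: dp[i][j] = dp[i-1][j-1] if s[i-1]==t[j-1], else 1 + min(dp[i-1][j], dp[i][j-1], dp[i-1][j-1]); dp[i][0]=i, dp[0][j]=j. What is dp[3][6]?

   ''  c  a  c  c  b  b  a  c  a
''  0  1  2  3  4  5  6  7  8  9
 a  1  1  1  2  3  4  5  6  7  8
 c  2  1  2  1  2  3  4  5  6  7
 c  3  2  2  2  1  2  3  4  5  6
 c  4  3  3  2  2  2  3  4  4  5
 b  5  4  4  3  3  2  2  3  4  5
 b  6  5  5  4  4  3  2  3  4  5
 a  7  6  5  5  5  4  3  2  3  4
 b  8  7  6  6  6  5  4  3  3  4

3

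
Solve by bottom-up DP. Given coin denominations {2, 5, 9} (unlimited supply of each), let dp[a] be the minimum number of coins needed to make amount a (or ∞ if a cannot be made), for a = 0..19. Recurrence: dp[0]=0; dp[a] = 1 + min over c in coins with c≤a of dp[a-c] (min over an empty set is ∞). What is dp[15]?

 a  0  1  2  3  4  5  6  7  8  9 10 11 12 13 14 15 16 17 18 19
dp  0  -  1  -  2  1  3  2  4  1  2  2  3  3  2  3  3  4  2  3
(- denotes ∞ / unreachable)

3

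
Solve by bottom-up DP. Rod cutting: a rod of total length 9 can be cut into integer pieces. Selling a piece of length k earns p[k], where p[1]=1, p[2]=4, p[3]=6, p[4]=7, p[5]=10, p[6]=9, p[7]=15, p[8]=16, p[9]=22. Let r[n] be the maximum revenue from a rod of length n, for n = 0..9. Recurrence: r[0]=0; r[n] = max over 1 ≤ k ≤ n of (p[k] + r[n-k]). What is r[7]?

15

   n    0    1    2    3    4    5    6    7    8    9
r[n]    0    1    4    6    8   10   12   15   16   22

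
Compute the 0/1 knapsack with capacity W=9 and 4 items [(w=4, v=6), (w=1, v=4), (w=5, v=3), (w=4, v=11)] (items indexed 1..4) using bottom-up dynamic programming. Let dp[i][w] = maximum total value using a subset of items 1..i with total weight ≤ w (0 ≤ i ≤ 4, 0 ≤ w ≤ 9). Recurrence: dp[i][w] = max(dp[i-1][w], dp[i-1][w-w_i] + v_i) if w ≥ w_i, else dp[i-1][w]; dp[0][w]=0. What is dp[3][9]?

10

i\w   0   1   2   3   4   5   6   7   8   9
  0   0   0   0   0   0   0   0   0   0   0
  1   0   0   0   0   6   6   6   6   6   6
  2   0   4   4   4   6  10  10  10  10  10
  3   0   4   4   4   6  10  10  10  10  10
  4   0   4   4   4  11  15  15  15  17  21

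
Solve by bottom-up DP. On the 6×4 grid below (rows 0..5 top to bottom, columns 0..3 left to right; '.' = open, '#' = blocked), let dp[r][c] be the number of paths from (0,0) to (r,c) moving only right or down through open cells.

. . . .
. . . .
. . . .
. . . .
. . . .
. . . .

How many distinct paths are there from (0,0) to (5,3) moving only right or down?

56

r\c   0   1   2   3
  0   1   1   1   1
  1   1   2   3   4
  2   1   3   6  10
  3   1   4  10  20
  4   1   5  15  35
  5   1   6  21  56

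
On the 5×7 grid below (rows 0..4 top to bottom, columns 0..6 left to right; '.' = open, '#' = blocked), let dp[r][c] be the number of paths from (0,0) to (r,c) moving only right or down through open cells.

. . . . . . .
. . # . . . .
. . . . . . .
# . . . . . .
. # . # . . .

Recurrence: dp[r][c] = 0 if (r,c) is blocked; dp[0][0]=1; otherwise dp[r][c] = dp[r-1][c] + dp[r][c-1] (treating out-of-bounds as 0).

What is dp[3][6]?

r\c   0   1   2   3   4   5   6
  0   1   1   1   1   1   1   1
  1   1   2   0   1   2   3   4
  2   1   3   3   4   6   9  13
  3   0   3   6  10  16  25  38
  4   0   0   6   0  16  41  79

38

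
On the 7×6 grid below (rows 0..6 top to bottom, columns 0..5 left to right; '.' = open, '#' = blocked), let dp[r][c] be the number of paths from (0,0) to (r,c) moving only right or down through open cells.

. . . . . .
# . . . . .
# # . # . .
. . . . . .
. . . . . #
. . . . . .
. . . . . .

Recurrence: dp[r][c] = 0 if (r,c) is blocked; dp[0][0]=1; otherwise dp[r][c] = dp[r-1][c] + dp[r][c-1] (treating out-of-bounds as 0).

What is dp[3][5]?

r\c   0   1   2   3   4   5
  0   1   1   1   1   1   1
  1   0   1   2   3   4   5
  2   0   0   2   0   4   9
  3   0   0   2   2   6  15
  4   0   0   2   4  10   0
  5   0   0   2   6  16  16
  6   0   0   2   8  24  40

15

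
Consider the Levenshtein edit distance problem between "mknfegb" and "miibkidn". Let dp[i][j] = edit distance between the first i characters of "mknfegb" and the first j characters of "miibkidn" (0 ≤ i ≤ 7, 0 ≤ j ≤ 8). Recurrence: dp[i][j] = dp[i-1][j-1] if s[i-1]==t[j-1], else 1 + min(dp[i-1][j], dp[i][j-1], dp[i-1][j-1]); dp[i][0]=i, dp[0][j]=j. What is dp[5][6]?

5

   ''  m  i  i  b  k  i  d  n
''  0  1  2  3  4  5  6  7  8
 m  1  0  1  2  3  4  5  6  7
 k  2  1  1  2  3  3  4  5  6
 n  3  2  2  2  3  4  4  5  5
 f  4  3  3  3  3  4  5  5  6
 e  5  4  4  4  4  4  5  6  6
 g  6  5  5  5  5  5  5  6  7
 b  7  6  6  6  5  6  6  6  7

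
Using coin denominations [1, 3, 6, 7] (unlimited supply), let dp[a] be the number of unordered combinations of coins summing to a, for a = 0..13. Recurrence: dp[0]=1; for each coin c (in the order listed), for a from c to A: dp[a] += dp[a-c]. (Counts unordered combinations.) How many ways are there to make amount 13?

after  coin     0     1     2     3     4     5     6     7     8     9    10    11    12    13
          1     1     1     1     1     1     1     1     1     1     1     1     1     1     1
          3     1     1     1     2     2     2     3     3     3     4     4     4     5     5
          6     1     1     1     2     2     2     4     4     4     6     6     6     9     9
          7     1     1     1     2     2     2     4     5     5     7     8     8    11    13

13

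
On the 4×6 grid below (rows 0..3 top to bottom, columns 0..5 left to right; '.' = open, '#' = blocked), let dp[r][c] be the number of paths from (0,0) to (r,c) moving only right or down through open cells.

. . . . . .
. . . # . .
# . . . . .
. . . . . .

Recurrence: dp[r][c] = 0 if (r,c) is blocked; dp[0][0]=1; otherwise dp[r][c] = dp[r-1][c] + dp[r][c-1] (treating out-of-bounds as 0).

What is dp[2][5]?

r\c   0   1   2   3   4   5
  0   1   1   1   1   1   1
  1   1   2   3   0   1   2
  2   0   2   5   5   6   8
  3   0   2   7  12  18  26

8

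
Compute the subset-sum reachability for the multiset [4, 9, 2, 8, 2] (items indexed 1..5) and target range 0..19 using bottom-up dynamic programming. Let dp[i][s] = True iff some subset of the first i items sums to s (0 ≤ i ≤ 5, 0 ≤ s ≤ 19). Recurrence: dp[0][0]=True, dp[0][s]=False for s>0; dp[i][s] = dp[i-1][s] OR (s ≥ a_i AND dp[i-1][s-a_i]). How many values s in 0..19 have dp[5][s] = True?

15

i\s   0   1   2   3   4   5   6   7   8   9  10  11  12  13  14  15  16  17  18  19
  0   T   F   F   F   F   F   F   F   F   F   F   F   F   F   F   F   F   F   F   F
  1   T   F   F   F   T   F   F   F   F   F   F   F   F   F   F   F   F   F   F   F
  2   T   F   F   F   T   F   F   F   F   T   F   F   F   T   F   F   F   F   F   F
  3   T   F   T   F   T   F   T   F   F   T   F   T   F   T   F   T   F   F   F   F
  4   T   F   T   F   T   F   T   F   T   T   T   T   T   T   T   T   F   T   F   T
  5   T   F   T   F   T   F   T   F   T   T   T   T   T   T   T   T   T   T   F   T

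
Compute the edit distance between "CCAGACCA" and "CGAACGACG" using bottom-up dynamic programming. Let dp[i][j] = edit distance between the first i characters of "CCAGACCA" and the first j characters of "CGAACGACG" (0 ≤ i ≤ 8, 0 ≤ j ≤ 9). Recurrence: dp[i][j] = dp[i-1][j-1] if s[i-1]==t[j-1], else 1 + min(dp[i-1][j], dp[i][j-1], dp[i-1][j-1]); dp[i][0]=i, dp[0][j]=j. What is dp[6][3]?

3

   ''  C  G  A  A  C  G  A  C  G
''  0  1  2  3  4  5  6  7  8  9
 C  1  0  1  2  3  4  5  6  7  8
 C  2  1  1  2  3  3  4  5  6  7
 A  3  2  2  1  2  3  4  4  5  6
 G  4  3  2  2  2  3  3  4  5  5
 A  5  4  3  2  2  3  4  3  4  5
 C  6  5  4  3  3  2  3  4  3  4
 C  7  6  5  4  4  3  3  4  4  4
 A  8  7  6  5  4  4  4  3  4  5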